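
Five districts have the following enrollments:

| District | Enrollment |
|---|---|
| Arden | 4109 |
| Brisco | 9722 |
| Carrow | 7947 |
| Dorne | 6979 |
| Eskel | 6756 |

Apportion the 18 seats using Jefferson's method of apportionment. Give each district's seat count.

Standard divisor 35513/18 ≈ 1972.944; standard quotas: Arden 2.083, Brisco 4.928, Carrow 4.028, Dorne 3.537, Eskel 3.424.
Rounding down gives 2, 4, 4, 3, 3 = 16 seats, so the divisor must be adjusted.
With modified divisor 1700: modified quotas Arden 2.417, Brisco 5.719, Carrow 4.675, Dorne 4.105, Eskel 3.974.
Rounding down: Arden 2, Brisco 5, Carrow 4, Dorne 4, Eskel 3 (total 18).

Arden=2; Brisco=5; Carrow=4; Dorne=4; Eskel=3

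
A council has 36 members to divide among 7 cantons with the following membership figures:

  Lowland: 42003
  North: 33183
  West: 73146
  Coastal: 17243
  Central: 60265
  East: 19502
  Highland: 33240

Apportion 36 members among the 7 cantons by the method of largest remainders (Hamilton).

The standard divisor is 278582/36 ≈ 7738.389.
Standard quotas: Lowland 5.4279, North 4.2881, West 9.4524, Coastal 2.2282, Central 7.7878, East 2.5202, Highland 4.2955.
Lower quotas: Lowland 5, North 4, West 9, Coastal 2, Central 7, East 2, Highland 4 (sum 33, leaving 3 seats).
Remainders in descending order: Central 0.7878, East 0.5202, West 0.4524, Lowland 0.4279, Highland 0.2955, North 0.2881, Coastal 0.2282.
The surplus seats go to Central, East, West.

Lowland 5, North 4, West 10, Coastal 2, Central 8, East 3, Highland 4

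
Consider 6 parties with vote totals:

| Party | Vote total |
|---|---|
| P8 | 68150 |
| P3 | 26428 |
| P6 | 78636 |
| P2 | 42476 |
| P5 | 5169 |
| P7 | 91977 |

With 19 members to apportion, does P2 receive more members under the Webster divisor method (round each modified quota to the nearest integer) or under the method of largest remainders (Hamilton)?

Webster

Webster: P8 4, P3 2, P6 5, P2 3, P5 0, P7 5.
Hamilton: P8 4, P3 2, P6 5, P2 2, P5 0, P7 6.
P2 gets 3 under Webster and 2 under Hamilton.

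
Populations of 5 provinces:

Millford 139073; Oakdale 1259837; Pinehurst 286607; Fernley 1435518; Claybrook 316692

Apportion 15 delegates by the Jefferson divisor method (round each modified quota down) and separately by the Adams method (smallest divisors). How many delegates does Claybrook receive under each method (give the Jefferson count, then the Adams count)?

Jefferson: Millford 0, Oakdale 6, Pinehurst 1, Fernley 7, Claybrook 1.
Adams: Millford 1, Oakdale 5, Pinehurst 1, Fernley 6, Claybrook 2.
Claybrook gets 1 under Jefferson and 2 under Adams.

1 and 2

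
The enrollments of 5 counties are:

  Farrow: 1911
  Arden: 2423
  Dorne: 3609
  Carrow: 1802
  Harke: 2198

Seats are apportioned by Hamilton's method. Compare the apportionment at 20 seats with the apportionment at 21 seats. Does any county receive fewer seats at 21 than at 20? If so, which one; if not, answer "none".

At 20 seats: Farrow 3, Arden 4, Dorne 6, Carrow 3, Harke 4.
At 21 seats: Farrow 4, Arden 4, Dorne 6, Carrow 3, Harke 4.
No county's allocation decreased.

none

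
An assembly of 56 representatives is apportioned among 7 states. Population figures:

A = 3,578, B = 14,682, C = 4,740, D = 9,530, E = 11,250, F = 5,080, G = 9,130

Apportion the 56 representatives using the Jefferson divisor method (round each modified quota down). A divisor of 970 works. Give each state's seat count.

With modified divisor 970: modified quotas A 3.689, B 15.136, C 4.887, D 9.825, E 11.598, F 5.237, G 9.412.
Rounding down: A 3, B 15, C 4, D 9, E 11, F 5, G 9 (total 56).

A: 3; B: 15; C: 4; D: 9; E: 11; F: 5; G: 9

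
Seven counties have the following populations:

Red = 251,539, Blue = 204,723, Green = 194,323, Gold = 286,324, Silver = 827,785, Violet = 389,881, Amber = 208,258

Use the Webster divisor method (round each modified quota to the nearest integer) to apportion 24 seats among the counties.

Standard divisor 2362833/24 ≈ 98451.375; standard quotas: Red 2.555, Blue 2.079, Green 1.974, Gold 2.908, Silver 8.408, Violet 3.960, Amber 2.115.
Rounding to the nearest integer gives Red 3, Blue 2, Green 2, Gold 3, Silver 8, Violet 4, Amber 2 — total 24, matching the house size, so no adjustment is needed.

Red=3, Blue=2, Green=2, Gold=3, Silver=8, Violet=4, Amber=2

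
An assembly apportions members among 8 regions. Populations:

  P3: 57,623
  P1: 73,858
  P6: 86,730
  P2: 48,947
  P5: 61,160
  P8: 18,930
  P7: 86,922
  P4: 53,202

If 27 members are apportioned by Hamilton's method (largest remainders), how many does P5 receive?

Standard divisor: 487372 ÷ 27 ≈ 18050.815.
Standard quotas: P3 3.1923, P1 4.0917, P6 4.8048, P2 2.7116, P5 3.3882, P8 1.0487, P7 4.8154, P4 2.9473.
Lower quotas: P3 3, P1 4, P6 4, P2 2, P5 3, P8 1, P7 4, P4 2 (sum 23, leaving 4 seats).
Remainders in descending order: P4 0.9473, P7 0.8154, P6 0.8048, P2 0.7116, P5 0.3882, P3 0.1923, P1 0.0917, P8 0.0487.
The surplus seats go to P4, P7, P6, P2.
P5 receives 3.

3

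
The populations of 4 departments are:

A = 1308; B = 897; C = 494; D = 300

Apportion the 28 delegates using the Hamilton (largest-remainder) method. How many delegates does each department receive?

Standard divisor: 2999 ÷ 28 ≈ 107.107.
Standard quotas: A 12.212, B 8.375, C 4.612, D 2.801.
Lower quotas: A 12, B 8, C 4, D 2 (sum 26, leaving 2 seats).
Remainders in descending order: D 0.801, C 0.612, B 0.375, A 0.212.
Largest remainders: D, C receive the extra seats.

A: 12, B: 8, C: 5, D: 3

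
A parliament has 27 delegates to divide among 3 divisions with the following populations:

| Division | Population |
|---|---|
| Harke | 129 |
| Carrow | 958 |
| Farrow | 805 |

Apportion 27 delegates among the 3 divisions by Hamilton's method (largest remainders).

Harke: 2, Carrow: 14, Farrow: 11

Total 1892; standard divisor 1892/27 ≈ 70.074.
Standard quotas: Harke 1.841, Carrow 13.671, Farrow 11.488.
Lower quotas: Harke 1, Carrow 13, Farrow 11 (sum 25, leaving 2 seats).
Remainders in descending order: Harke 0.841, Carrow 0.671, Farrow 0.488.
Largest remainders: Harke, Carrow receive the extra seats.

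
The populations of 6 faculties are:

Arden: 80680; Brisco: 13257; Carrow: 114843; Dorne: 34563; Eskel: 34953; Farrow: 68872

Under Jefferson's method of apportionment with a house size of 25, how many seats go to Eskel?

2

Standard divisor 347168/25 ≈ 13886.72; standard quotas: Arden 5.810, Brisco 0.955, Carrow 8.270, Dorne 2.489, Eskel 2.517, Farrow 4.960.
Rounding down gives 5, 0, 8, 2, 2, 4 = 21 seats, so the divisor must be adjusted.
With modified divisor 12200: modified quotas Arden 6.613, Brisco 1.087, Carrow 9.413, Dorne 2.833, Eskel 2.865, Farrow 5.645.
Rounding down: Arden 6, Brisco 1, Carrow 9, Dorne 2, Eskel 2, Farrow 5 (total 25).
Eskel receives 2.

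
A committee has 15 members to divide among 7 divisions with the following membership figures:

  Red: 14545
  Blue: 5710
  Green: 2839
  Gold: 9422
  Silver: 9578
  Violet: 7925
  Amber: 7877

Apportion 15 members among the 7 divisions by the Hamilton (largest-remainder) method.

Standard divisor: 57896 ÷ 15 ≈ 3859.733.
Standard quotas: Red 3.7684, Blue 1.4794, Green 0.7355, Gold 2.4411, Silver 2.4815, Violet 2.0533, Amber 2.0408.
Lower quotas: Red 3, Blue 1, Green 0, Gold 2, Silver 2, Violet 2, Amber 2 (sum 12, leaving 3 seats).
Remainders in descending order: Red 0.7684, Green 0.7355, Silver 0.4815, Blue 0.4794, Gold 0.4411, Violet 0.0533, Amber 0.0408.
The surplus seats go to Red, Green, Silver.

Red 4; Blue 1; Green 1; Gold 2; Silver 3; Violet 2; Amber 2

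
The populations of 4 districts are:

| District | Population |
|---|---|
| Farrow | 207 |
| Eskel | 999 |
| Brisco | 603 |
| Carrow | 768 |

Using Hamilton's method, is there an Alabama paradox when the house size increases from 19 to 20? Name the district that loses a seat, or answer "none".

At 19 seats: Farrow 2, Eskel 7, Brisco 4, Carrow 6.
At 20 seats: Farrow 1, Eskel 8, Brisco 5, Carrow 6.
Farrow drops from 2 to 1.

Farrow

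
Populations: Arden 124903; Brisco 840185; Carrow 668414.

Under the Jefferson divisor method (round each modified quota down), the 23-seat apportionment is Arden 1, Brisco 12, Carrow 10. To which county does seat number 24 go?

Brisco

Priority for the next seat is population ÷ (current seats + 1).
Priorities: Arden 62451.500, Brisco 64629.615, Carrow 60764.909.
Highest priority: Brisco.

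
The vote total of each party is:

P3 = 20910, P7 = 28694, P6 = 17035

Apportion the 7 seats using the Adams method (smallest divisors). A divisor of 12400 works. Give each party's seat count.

With modified divisor 12400: modified quotas P3 1.686, P7 2.314, P6 1.374.
Rounding up: P3 2, P7 3, P6 2 (total 7).

P3 2; P7 3; P6 2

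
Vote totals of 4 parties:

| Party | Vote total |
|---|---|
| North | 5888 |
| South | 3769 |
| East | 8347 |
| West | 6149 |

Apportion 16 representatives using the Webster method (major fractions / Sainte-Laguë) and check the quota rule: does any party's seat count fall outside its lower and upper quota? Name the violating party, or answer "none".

none

Standard quotas: North 3.900, South 2.497, East 5.529, West 4.073.
Webster allocation: North 4, South 2, East 6, West 4.
Every allocation lies between the lower and upper quota.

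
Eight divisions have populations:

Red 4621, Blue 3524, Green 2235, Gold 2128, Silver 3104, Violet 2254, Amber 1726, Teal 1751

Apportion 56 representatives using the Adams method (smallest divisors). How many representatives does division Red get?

Standard divisor 21343/56 ≈ 381.125; standard quotas: Red 12.125, Blue 9.246, Green 5.864, Gold 5.583, Silver 8.144, Violet 5.914, Amber 4.529, Teal 4.594.
Rounding up gives 13, 10, 6, 6, 9, 6, 5, 5 = 60 seats, so the divisor must be adjusted.
With modified divisor 423: modified quotas Red 10.924, Blue 8.331, Green 5.284, Gold 5.031, Silver 7.338, Violet 5.329, Amber 4.080, Teal 4.139.
Rounding up: Red 11, Blue 9, Green 6, Gold 6, Silver 8, Violet 6, Amber 5, Teal 5 (total 56).
Red receives 11.

11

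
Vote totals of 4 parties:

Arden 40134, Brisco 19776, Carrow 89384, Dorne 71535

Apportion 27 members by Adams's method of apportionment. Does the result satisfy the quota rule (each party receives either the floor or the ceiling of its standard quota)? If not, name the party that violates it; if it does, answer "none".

none

Standard quotas: Arden 4.907, Brisco 2.418, Carrow 10.929, Dorne 8.746.
Adams allocation: Arden 5, Brisco 3, Carrow 10, Dorne 9.
Every allocation lies between the lower and upper quota.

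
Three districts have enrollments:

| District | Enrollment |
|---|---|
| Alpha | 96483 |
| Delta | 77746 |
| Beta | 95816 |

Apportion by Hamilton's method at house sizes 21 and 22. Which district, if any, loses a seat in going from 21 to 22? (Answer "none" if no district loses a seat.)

At 21 seats: Alpha 8, Delta 6, Beta 7.
At 22 seats: Alpha 8, Delta 6, Beta 8.
No district's allocation decreased.

none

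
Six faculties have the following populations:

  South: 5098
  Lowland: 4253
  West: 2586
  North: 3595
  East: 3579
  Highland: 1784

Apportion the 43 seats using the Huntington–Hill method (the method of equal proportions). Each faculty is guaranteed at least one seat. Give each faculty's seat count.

With divisor 483: modified quotas South 10.555, Lowland 8.805, West 5.354, North 7.443, East 7.410, Highland 3.694.
Geometric-mean thresholds: South √(10·11)=10.488, Lowland √(8·9)=8.485, West √(5·6)=5.477, North √(7·8)=7.483, East √(7·8)=7.483, Highland √(3·4)=3.464.
Each quota rounded against its threshold gives South 11, Lowland 9, West 5, North 7, East 7, Highland 4 (total 43).

South 11; Lowland 9; West 5; North 7; East 7; Highland 4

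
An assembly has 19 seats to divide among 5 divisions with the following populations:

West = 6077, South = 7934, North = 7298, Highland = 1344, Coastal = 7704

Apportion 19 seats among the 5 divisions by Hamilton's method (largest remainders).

Standard divisor: 30357 ÷ 19 ≈ 1597.737.
Standard quotas: West 3.8035, South 4.9658, North 4.5677, Highland 0.8412, Coastal 4.8218.
Lower quotas: West 3, South 4, North 4, Highland 0, Coastal 4 (sum 15, leaving 4 seats).
Remainders in descending order: South 0.9658, Highland 0.8412, Coastal 0.8218, West 0.8035, North 0.5677.
The surplus seats go to South, Highland, Coastal, West.

West=4; South=5; North=4; Highland=1; Coastal=5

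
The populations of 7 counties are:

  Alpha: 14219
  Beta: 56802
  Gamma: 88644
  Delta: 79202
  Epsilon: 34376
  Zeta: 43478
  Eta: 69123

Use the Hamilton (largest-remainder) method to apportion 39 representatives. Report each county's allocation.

Alpha 1, Beta 6, Gamma 9, Delta 8, Epsilon 4, Zeta 4, Eta 7

The standard divisor is 385844/39 ≈ 9893.436.
Standard quotas: Alpha 1.4372, Beta 5.7414, Gamma 8.9599, Delta 8.0055, Epsilon 3.4746, Zeta 4.3946, Eta 6.9868.
Lower quotas: Alpha 1, Beta 5, Gamma 8, Delta 8, Epsilon 3, Zeta 4, Eta 6 (sum 35, leaving 4 seats).
Remainders in descending order: Eta 0.9868, Gamma 0.9599, Beta 0.7414, Epsilon 0.4746, Alpha 0.4372, Zeta 0.3946, Delta 0.0055.
The surplus seats go to Eta, Gamma, Beta, Epsilon.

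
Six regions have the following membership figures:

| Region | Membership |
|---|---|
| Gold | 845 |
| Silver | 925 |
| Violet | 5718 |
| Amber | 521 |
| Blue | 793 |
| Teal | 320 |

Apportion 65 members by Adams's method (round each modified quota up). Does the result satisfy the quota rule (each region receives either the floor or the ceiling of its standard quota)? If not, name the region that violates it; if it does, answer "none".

Violet

Standard quotas: Gold 6.021, Silver 6.591, Violet 40.744, Amber 3.712, Blue 5.651, Teal 2.280.
Adams allocation: Gold 6, Silver 7, Violet 39, Amber 4, Blue 6, Teal 3.
Violet has quota 40.744 (lower 40, upper 41) but receives 39 — outside the quota interval.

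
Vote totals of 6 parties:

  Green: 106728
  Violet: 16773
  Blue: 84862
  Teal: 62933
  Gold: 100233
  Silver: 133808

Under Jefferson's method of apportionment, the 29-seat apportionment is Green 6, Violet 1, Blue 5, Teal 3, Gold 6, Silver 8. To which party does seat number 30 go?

Teal

Priority for the next seat is population ÷ (current seats + 1).
Priorities: Green 15246.857, Violet 8386.500, Blue 14143.667, Teal 15733.250, Gold 14319.000, Silver 14867.556.
Highest priority: Teal.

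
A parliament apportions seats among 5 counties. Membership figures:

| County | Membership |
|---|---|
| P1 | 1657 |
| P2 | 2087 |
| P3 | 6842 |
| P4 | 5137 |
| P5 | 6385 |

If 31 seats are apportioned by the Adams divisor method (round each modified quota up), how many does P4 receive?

7

Standard divisor 22108/31 ≈ 713.161; standard quotas: P1 2.323, P2 2.926, P3 9.594, P4 7.203, P5 8.953.
Rounding up gives 3, 3, 10, 8, 9 = 33 seats, so the divisor must be adjusted.
With modified divisor 780: modified quotas P1 2.124, P2 2.676, P3 8.772, P4 6.586, P5 8.186.
Rounding up: P1 3, P2 3, P3 9, P4 7, P5 9 (total 31).
P4 receives 7.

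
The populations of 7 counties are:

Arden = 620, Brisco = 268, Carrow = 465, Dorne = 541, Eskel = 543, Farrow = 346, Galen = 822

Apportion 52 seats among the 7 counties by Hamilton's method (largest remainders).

Arden 9, Brisco 4, Carrow 6, Dorne 8, Eskel 8, Farrow 5, Galen 12

Total 3605; standard divisor 3605/52 ≈ 69.327.
Standard quotas: Arden 8.943, Brisco 3.866, Carrow 6.707, Dorne 7.804, Eskel 7.832, Farrow 4.991, Galen 11.857.
Lower quotas: Arden 8, Brisco 3, Carrow 6, Dorne 7, Eskel 7, Farrow 4, Galen 11 (sum 46, leaving 6 seats).
Remainders in descending order: Farrow 0.991, Arden 0.943, Brisco 0.866, Galen 0.857, Eskel 0.832, Dorne 0.804, Carrow 0.707.
Largest remainders: Farrow, Arden, Brisco, Galen, Eskel, Dorne receive the extra seats.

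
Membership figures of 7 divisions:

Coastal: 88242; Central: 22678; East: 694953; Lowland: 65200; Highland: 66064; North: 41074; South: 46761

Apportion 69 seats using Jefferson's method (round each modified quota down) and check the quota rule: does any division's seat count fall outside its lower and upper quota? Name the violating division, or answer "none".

East

Standard quotas: Coastal 5.940, Central 1.527, East 46.783, Lowland 4.389, Highland 4.447, North 2.765, South 3.148.
Jefferson allocation: Coastal 6, Central 1, East 49, Lowland 4, Highland 4, North 2, South 3.
East has quota 46.783 (lower 46, upper 47) but receives 49 — outside the quota interval.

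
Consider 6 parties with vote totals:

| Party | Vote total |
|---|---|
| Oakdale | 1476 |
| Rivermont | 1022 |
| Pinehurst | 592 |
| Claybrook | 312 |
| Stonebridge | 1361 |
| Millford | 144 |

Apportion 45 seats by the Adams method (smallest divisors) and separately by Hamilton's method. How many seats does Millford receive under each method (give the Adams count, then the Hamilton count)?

2 and 1

Adams: Oakdale 13, Rivermont 9, Pinehurst 6, Claybrook 3, Stonebridge 12, Millford 2.
Hamilton: Oakdale 14, Rivermont 9, Pinehurst 5, Claybrook 3, Stonebridge 13, Millford 1.
Millford gets 2 under Adams and 1 under Hamilton.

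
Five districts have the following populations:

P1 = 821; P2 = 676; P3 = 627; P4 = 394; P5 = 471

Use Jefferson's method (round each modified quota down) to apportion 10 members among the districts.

P1 3, P2 2, P3 2, P4 1, P5 2

Standard divisor 2989/10 ≈ 298.9; standard quotas: P1 2.747, P2 2.262, P3 2.098, P4 1.318, P5 1.576.
Rounding down gives 2, 2, 2, 1, 1 = 8 seats, so the divisor must be adjusted.
With modified divisor 230: modified quotas P1 3.570, P2 2.939, P3 2.726, P4 1.713, P5 2.048.
Rounding down: P1 3, P2 2, P3 2, P4 1, P5 2 (total 10).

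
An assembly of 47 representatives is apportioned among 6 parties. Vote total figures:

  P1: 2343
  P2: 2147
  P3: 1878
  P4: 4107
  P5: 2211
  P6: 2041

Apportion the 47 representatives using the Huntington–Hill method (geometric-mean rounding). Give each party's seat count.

With divisor 314: modified quotas P1 7.462, P2 6.838, P3 5.981, P4 13.080, P5 7.041, P6 6.500.
Geometric-mean thresholds: P1 √(7·8)=7.483, P2 √(6·7)=6.481, P3 √(5·6)=5.477, P4 √(13·14)=13.491, P5 √(7·8)=7.483, P6 √(6·7)=6.481.
Each quota rounded against its threshold gives P1 7, P2 7, P3 6, P4 13, P5 7, P6 7 (total 47).

P1: 7, P2: 7, P3: 6, P4: 13, P5: 7, P6: 7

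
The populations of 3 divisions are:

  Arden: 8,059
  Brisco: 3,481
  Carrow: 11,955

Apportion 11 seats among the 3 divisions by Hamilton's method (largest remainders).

Arden: 4, Brisco: 2, Carrow: 5

Standard divisor: 23495 ÷ 11 ≈ 2135.909.
Standard quotas: Arden 3.7731, Brisco 1.6298, Carrow 5.5971.
Lower quotas: Arden 3, Brisco 1, Carrow 5 (sum 9, leaving 2 seats).
Remainders in descending order: Arden 0.7731, Brisco 0.6298, Carrow 0.5971.
The surplus seats go to Arden, Brisco.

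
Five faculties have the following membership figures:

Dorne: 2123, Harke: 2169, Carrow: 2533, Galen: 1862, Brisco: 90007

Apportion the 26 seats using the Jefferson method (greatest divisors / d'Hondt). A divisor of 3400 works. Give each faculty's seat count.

Dorne 0, Harke 0, Carrow 0, Galen 0, Brisco 26

With modified divisor 3400: modified quotas Dorne 0.624, Harke 0.638, Carrow 0.745, Galen 0.548, Brisco 26.473.
Rounding down: Dorne 0, Harke 0, Carrow 0, Galen 0, Brisco 26 (total 26).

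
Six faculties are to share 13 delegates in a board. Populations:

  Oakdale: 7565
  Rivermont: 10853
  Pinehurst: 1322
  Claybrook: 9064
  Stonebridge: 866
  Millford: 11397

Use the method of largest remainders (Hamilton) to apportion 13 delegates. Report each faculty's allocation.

Oakdale 2, Rivermont 4, Pinehurst 0, Claybrook 3, Stonebridge 0, Millford 4

Standard divisor: 41067 ÷ 13 = 3159.
Standard quotas: Oakdale 2.3947, Rivermont 3.4356, Pinehurst 0.4185, Claybrook 2.8693, Stonebridge 0.2741, Millford 3.6078.
Lower quotas: Oakdale 2, Rivermont 3, Pinehurst 0, Claybrook 2, Stonebridge 0, Millford 3 (sum 10, leaving 3 seats).
Remainders in descending order: Claybrook 0.8693, Millford 0.6078, Rivermont 0.4356, Pinehurst 0.4185, Oakdale 0.3947, Stonebridge 0.2741.
The surplus seats go to Claybrook, Millford, Rivermont.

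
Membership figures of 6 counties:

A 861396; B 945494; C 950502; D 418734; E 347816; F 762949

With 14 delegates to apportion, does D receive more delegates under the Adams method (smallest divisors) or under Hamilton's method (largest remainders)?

Adams

Adams: A 3, B 3, C 3, D 2, E 1, F 2.
Hamilton: A 3, B 3, C 3, D 1, E 1, F 3.
D gets 2 under Adams and 1 under Hamilton.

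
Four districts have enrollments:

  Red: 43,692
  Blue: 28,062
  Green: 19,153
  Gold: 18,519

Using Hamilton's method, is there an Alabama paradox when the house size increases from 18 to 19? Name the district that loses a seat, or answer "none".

none

At 18 seats: Red 7, Blue 5, Green 3, Gold 3.
At 19 seats: Red 8, Blue 5, Green 3, Gold 3.
No district's allocation decreased.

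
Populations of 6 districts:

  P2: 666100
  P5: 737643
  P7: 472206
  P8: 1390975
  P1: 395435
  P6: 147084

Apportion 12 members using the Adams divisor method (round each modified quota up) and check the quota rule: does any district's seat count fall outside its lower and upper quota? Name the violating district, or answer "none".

Standard quotas: P2 2.098, P5 2.324, P7 1.487, P8 4.382, P1 1.246, P6 0.463.
Adams allocation: P2 2, P5 2, P7 2, P8 4, P1 1, P6 1.
Every allocation lies between the lower and upper quota.

none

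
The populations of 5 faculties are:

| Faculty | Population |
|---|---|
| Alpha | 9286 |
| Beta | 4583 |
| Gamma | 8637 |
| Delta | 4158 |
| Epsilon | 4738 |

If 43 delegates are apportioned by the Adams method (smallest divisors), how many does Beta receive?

Standard divisor 31402/43 ≈ 730.279; standard quotas: Alpha 12.716, Beta 6.276, Gamma 11.827, Delta 5.694, Epsilon 6.488.
Rounding up gives 13, 7, 12, 6, 7 = 45 seats, so the divisor must be adjusted.
With modified divisor 780: modified quotas Alpha 11.905, Beta 5.876, Gamma 11.073, Delta 5.331, Epsilon 6.074.
Rounding up: Alpha 12, Beta 6, Gamma 12, Delta 6, Epsilon 7 (total 43).
Beta receives 6.

6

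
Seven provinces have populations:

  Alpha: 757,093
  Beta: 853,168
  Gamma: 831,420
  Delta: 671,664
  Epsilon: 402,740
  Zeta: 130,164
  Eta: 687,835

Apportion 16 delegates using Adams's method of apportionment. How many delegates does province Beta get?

Standard divisor 4334084/16 ≈ 270880.25; standard quotas: Alpha 2.795, Beta 3.150, Gamma 3.069, Delta 2.480, Epsilon 1.487, Zeta 0.481, Eta 2.539.
Rounding up gives 3, 4, 4, 3, 2, 1, 3 = 20 seats, so the divisor must be adjusted.
With modified divisor 361200: modified quotas Alpha 2.096, Beta 2.362, Gamma 2.302, Delta 1.860, Epsilon 1.115, Zeta 0.360, Eta 1.904.
Rounding up: Alpha 3, Beta 3, Gamma 3, Delta 2, Epsilon 2, Zeta 1, Eta 2 (total 16).
Beta receives 3.

3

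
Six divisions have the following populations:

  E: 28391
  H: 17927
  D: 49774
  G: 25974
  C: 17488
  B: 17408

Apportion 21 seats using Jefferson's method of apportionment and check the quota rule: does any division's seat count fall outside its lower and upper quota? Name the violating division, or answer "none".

Standard quotas: E 3.798, H 2.398, D 6.659, G 3.475, C 2.340, B 2.329.
Jefferson allocation: E 4, H 2, D 7, G 4, C 2, B 2.
Every allocation lies between the lower and upper quota.

none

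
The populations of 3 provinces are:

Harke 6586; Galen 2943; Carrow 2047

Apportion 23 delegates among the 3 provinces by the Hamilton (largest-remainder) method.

Standard divisor: 11576 ÷ 23 ≈ 503.304.
Standard quotas: Harke 13.0855, Galen 5.8474, Carrow 4.0671.
Lower quotas: Harke 13, Galen 5, Carrow 4 (sum 22, leaving 1 seat).
Remainders in descending order: Galen 0.8474, Harke 0.0855, Carrow 0.0671.
Largest remainder: Galen receives the extra seat.

Harke: 13, Galen: 6, Carrow: 4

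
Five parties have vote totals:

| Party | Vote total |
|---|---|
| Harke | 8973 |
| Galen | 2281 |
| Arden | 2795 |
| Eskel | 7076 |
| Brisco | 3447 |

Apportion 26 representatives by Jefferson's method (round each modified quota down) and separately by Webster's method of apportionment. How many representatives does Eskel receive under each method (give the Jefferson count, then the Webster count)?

Jefferson: Harke 10, Galen 2, Arden 3, Eskel 8, Brisco 3.
Webster: Harke 10, Galen 2, Arden 3, Eskel 7, Brisco 4.
Eskel gets 8 under Jefferson and 7 under Webster.

8 and 7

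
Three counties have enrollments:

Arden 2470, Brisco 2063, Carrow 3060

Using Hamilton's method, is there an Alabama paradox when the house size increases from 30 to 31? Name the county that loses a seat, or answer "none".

At 30 seats: Arden 10, Brisco 8, Carrow 12.
At 31 seats: Arden 10, Brisco 8, Carrow 13.
No county's allocation decreased.

none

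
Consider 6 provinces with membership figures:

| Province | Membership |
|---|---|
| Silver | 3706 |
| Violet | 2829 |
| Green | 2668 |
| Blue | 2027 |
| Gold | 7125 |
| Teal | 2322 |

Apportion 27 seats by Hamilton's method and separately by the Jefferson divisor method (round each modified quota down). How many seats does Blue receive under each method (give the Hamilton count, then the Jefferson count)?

3 and 2

Hamilton: Silver 5, Violet 4, Green 3, Blue 3, Gold 9, Teal 3.
Jefferson: Silver 5, Violet 4, Green 3, Blue 2, Gold 10, Teal 3.
Blue gets 3 under Hamilton and 2 under Jefferson.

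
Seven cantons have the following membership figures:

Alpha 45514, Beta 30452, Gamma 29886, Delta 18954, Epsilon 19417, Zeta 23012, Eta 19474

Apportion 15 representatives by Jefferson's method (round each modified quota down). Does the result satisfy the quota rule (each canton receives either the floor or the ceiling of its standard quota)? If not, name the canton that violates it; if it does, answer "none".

Standard quotas: Alpha 3.657, Beta 2.446, Gamma 2.401, Delta 1.523, Epsilon 1.560, Zeta 1.849, Eta 1.565.
Jefferson allocation: Alpha 4, Beta 3, Gamma 3, Delta 1, Epsilon 1, Zeta 2, Eta 1.
Every allocation lies between the lower and upper quota.

none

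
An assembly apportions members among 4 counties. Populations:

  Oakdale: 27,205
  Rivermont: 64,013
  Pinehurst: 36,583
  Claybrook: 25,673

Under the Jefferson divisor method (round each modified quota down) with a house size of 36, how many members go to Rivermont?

15

Standard divisor 153474/36 ≈ 4263.167; standard quotas: Oakdale 6.381, Rivermont 15.015, Pinehurst 8.581, Claybrook 6.022.
Rounding down gives 6, 15, 8, 6 = 35 seats, so the divisor must be adjusted.
With modified divisor 4030: modified quotas Oakdale 6.751, Rivermont 15.884, Pinehurst 9.078, Claybrook 6.370.
Rounding down: Oakdale 6, Rivermont 15, Pinehurst 9, Claybrook 6 (total 36).
Rivermont receives 15.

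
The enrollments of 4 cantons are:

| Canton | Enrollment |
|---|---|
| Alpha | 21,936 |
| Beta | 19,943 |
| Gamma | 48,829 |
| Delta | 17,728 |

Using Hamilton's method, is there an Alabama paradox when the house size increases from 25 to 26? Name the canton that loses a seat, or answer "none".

none

At 25 seats: Alpha 5, Beta 5, Gamma 11, Delta 4.
At 26 seats: Alpha 5, Beta 5, Gamma 12, Delta 4.
No canton's allocation decreased.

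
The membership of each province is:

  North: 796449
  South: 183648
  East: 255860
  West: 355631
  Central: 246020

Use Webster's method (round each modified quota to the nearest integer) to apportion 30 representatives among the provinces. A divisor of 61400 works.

With modified divisor 61400: modified quotas North 12.971, South 2.991, East 4.167, West 5.792, Central 4.007.
Rounding to the nearest integer: North 13, South 3, East 4, West 6, Central 4 (total 30).

North=13, South=3, East=4, West=6, Central=4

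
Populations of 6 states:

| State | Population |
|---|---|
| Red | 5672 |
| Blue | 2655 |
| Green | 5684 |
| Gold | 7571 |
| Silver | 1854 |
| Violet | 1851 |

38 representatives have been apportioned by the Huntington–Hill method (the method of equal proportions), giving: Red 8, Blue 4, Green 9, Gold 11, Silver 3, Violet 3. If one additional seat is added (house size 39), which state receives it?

Priority for the next seat is population ÷ (√(s·(s+1))).
Priorities: Red 668.452, Blue 593.676, Green 599.146, Gold 658.971, Silver 535.204, Violet 534.338.
Highest priority: Red.

Red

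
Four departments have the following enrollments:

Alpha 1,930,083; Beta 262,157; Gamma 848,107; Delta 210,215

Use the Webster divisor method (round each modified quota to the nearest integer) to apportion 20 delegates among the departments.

Alpha: 12; Beta: 2; Gamma: 5; Delta: 1

Standard divisor 3250562/20 ≈ 162528.1; standard quotas: Alpha 11.875, Beta 1.613, Gamma 5.218, Delta 1.293.
Rounding to the nearest integer gives Alpha 12, Beta 2, Gamma 5, Delta 1 — total 20, matching the house size, so no adjustment is needed.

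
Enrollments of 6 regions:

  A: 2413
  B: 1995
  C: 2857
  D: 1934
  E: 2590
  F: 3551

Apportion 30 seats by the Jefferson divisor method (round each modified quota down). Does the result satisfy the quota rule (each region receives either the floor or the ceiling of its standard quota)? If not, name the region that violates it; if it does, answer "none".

Standard quotas: A 4.719, B 3.902, C 5.587, D 3.782, E 5.065, F 6.945.
Jefferson allocation: A 5, B 4, C 5, D 4, E 5, F 7.
Every allocation lies between the lower and upper quota.

none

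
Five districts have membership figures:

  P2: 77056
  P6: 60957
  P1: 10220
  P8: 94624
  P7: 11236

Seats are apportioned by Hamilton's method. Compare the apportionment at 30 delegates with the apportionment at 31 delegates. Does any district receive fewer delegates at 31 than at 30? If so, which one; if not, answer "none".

P7

At 30 seats: P2 9, P6 7, P1 1, P8 11, P7 2.
At 31 seats: P2 9, P6 8, P1 1, P8 12, P7 1.
P7 drops from 2 to 1.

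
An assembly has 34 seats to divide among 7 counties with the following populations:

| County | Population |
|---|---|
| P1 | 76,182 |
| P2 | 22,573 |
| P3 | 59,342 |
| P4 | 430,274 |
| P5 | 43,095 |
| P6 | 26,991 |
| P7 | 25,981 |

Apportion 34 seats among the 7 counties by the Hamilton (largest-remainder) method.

Standard divisor: 684438 ÷ 34 ≈ 20130.529.
Standard quotas: P1 3.7844, P2 1.1213, P3 2.9479, P4 21.3742, P5 2.1408, P6 1.3408, P7 1.2906.
Lower quotas: P1 3, P2 1, P3 2, P4 21, P5 2, P6 1, P7 1 (sum 31, leaving 3 seats).
Remainders in descending order: P3 0.9479, P1 0.7844, P4 0.3742, P6 0.3408, P7 0.2906, P5 0.1408, P2 0.1213.
Largest remainders: P3, P1, P4 receive the extra seats.

P1=4; P2=1; P3=3; P4=22; P5=2; P6=1; P7=1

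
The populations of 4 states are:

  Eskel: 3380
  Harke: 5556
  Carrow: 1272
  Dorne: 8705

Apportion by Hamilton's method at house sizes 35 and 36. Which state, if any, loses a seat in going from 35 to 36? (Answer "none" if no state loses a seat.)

Carrow

At 35 seats: Eskel 6, Harke 10, Carrow 3, Dorne 16.
At 36 seats: Eskel 6, Harke 11, Carrow 2, Dorne 17.
Carrow drops from 3 to 2.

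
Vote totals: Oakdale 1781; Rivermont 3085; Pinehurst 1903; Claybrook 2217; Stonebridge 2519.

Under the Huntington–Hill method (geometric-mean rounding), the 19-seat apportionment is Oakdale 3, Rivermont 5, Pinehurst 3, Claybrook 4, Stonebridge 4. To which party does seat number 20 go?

Priority for the next seat is population ÷ (√(s·(s+1))).
Priorities: Oakdale 514.130, Rivermont 563.241, Pinehurst 549.349, Claybrook 495.736, Stonebridge 563.266.
Highest priority: Stonebridge.

Stonebridge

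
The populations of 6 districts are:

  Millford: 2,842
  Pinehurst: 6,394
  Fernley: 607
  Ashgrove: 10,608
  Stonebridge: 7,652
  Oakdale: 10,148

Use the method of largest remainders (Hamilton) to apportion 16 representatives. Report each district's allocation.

Millford: 1; Pinehurst: 3; Fernley: 0; Ashgrove: 5; Stonebridge: 3; Oakdale: 4

The standard divisor is 38251/16 ≈ 2390.688.
Standard quotas: Millford 1.1888, Pinehurst 2.6745, Fernley 0.2539, Ashgrove 4.4372, Stonebridge 3.2008, Oakdale 4.2448.
Lower quotas: Millford 1, Pinehurst 2, Fernley 0, Ashgrove 4, Stonebridge 3, Oakdale 4 (sum 14, leaving 2 seats).
Remainders in descending order: Pinehurst 0.6745, Ashgrove 0.4372, Fernley 0.2539, Oakdale 0.2448, Stonebridge 0.2008, Millford 0.1888.
The surplus seats go to Pinehurst, Ashgrove.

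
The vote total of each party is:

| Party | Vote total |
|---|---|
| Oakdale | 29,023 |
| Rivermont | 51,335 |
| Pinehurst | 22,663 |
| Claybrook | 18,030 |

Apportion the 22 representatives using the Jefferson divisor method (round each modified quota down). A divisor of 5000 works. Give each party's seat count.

With modified divisor 5000: modified quotas Oakdale 5.805, Rivermont 10.267, Pinehurst 4.533, Claybrook 3.606.
Rounding down: Oakdale 5, Rivermont 10, Pinehurst 4, Claybrook 3 (total 22).

Oakdale: 5, Rivermont: 10, Pinehurst: 4, Claybrook: 3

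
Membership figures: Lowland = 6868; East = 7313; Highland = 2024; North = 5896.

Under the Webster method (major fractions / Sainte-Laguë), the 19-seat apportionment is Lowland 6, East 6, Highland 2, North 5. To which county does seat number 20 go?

Priority for the next seat is population ÷ (current seats + 0.5).
Priorities: Lowland 1056.615, East 1125.077, Highland 809.600, North 1072.000.
Highest priority: East.

East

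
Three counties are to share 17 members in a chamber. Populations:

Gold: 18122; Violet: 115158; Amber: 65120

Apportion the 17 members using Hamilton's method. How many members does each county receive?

Standard divisor: 198400 ÷ 17 ≈ 11670.588.
Standard quotas: Gold 1.5528, Violet 9.8674, Amber 5.5798.
Lower quotas: Gold 1, Violet 9, Amber 5 (sum 15, leaving 2 seats).
Remainders in descending order: Violet 0.8674, Amber 0.5798, Gold 0.5528.
Largest remainders: Violet, Amber receive the extra seats.

Gold=1, Violet=10, Amber=6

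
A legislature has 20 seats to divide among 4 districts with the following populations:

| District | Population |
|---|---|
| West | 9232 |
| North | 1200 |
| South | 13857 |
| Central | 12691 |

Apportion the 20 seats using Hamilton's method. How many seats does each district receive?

The standard divisor is 36980/20 = 1849.
Standard quotas: West 4.9930, North 0.6490, South 7.4943, Central 6.8637.
Lower quotas: West 4, North 0, South 7, Central 6 (sum 17, leaving 3 seats).
Remainders in descending order: West 0.9930, Central 0.8637, North 0.6490, South 0.4943.
Largest remainders: West, Central, North receive the extra seats.

West 5, North 1, South 7, Central 7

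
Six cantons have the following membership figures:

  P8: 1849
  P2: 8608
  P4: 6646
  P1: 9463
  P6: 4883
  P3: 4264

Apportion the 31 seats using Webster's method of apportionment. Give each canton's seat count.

P8 2, P2 7, P4 6, P1 8, P6 4, P3 4

Standard divisor 35713/31 ≈ 1152.032; standard quotas: P8 1.605, P2 7.472, P4 5.769, P1 8.214, P6 4.239, P3 3.701.
Rounding to the nearest integer gives P8 2, P2 7, P4 6, P1 8, P6 4, P3 4 — total 31, matching the house size, so no adjustment is needed.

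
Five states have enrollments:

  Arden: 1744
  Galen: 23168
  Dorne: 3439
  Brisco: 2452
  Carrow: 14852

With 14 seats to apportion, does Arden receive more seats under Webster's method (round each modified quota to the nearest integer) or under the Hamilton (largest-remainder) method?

Webster: Arden 1, Galen 7, Dorne 1, Brisco 1, Carrow 4.
Hamilton: Arden 0, Galen 7, Dorne 1, Brisco 1, Carrow 5.
Arden gets 1 under Webster and 0 under Hamilton.

Webster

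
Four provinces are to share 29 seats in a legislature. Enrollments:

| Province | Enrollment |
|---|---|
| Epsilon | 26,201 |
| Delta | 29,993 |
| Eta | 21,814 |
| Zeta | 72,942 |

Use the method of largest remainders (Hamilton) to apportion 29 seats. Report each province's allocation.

Total 150950; standard divisor 150950/29 ≈ 5205.172.
Standard quotas: Epsilon 5.0336, Delta 5.7622, Eta 4.1908, Zeta 14.0134.
Lower quotas: Epsilon 5, Delta 5, Eta 4, Zeta 14 (sum 28, leaving 1 seat).
Remainders in descending order: Delta 0.7622, Eta 0.1908, Epsilon 0.0336, Zeta 0.0134.
Largest remainder: Delta receives the extra seat.

Epsilon: 5, Delta: 6, Eta: 4, Zeta: 14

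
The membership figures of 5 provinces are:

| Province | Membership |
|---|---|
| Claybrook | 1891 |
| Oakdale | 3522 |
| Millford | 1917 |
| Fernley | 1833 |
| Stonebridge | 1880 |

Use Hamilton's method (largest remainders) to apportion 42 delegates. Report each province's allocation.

Claybrook: 7; Oakdale: 14; Millford: 7; Fernley: 7; Stonebridge: 7

Total 11043; standard divisor 11043/42 ≈ 262.929.
Standard quotas: Claybrook 7.192, Oakdale 13.395, Millford 7.291, Fernley 6.971, Stonebridge 7.150.
Lower quotas: Claybrook 7, Oakdale 13, Millford 7, Fernley 6, Stonebridge 7 (sum 40, leaving 2 seats).
Remainders in descending order: Fernley 0.971, Oakdale 0.395, Millford 0.291, Claybrook 0.192, Stonebridge 0.150.
Largest remainders: Fernley, Oakdale receive the extra seats.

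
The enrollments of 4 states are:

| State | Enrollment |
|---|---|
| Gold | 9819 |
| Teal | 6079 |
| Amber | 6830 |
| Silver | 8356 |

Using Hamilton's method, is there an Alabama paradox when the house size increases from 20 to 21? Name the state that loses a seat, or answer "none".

At 20 seats: Gold 6, Teal 4, Amber 5, Silver 5.
At 21 seats: Gold 7, Teal 4, Amber 4, Silver 6.
Amber drops from 5 to 4.

Amber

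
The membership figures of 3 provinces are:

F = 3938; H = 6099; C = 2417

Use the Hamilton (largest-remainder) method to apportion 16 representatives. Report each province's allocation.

F 5, H 8, C 3

The standard divisor is 12454/16 ≈ 778.375.
Standard quotas: F 5.0593, H 7.8356, C 3.1052.
Lower quotas: F 5, H 7, C 3 (sum 15, leaving 1 seat).
Remainders in descending order: H 0.8356, C 0.1052, F 0.0593.
Largest remainder: H receives the extra seat.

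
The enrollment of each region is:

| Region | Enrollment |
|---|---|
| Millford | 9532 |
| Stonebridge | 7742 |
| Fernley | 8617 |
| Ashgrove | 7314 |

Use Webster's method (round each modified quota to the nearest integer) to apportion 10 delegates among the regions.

Millford: 3; Stonebridge: 2; Fernley: 3; Ashgrove: 2

Standard divisor 33205/10 ≈ 3320.5; standard quotas: Millford 2.871, Stonebridge 2.332, Fernley 2.595, Ashgrove 2.203.
Rounding to the nearest integer gives Millford 3, Stonebridge 2, Fernley 3, Ashgrove 2 — total 10, matching the house size, so no adjustment is needed.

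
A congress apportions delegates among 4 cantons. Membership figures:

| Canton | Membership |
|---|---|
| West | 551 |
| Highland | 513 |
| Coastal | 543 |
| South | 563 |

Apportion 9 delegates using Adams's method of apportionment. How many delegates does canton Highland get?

Standard divisor 2170/9 ≈ 241.111; standard quotas: West 2.285, Highland 2.128, Coastal 2.252, South 2.335.
Rounding up gives 3, 3, 3, 3 = 12 seats, so the divisor must be adjusted.
With modified divisor 278.5: modified quotas West 1.978, Highland 1.842, Coastal 1.950, South 2.022.
Rounding up: West 2, Highland 2, Coastal 2, South 3 (total 9).
Highland receives 2.

2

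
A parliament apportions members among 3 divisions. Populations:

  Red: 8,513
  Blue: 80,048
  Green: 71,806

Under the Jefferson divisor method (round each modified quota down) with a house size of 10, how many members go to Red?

Standard divisor 160367/10 ≈ 16036.7; standard quotas: Red 0.531, Blue 4.992, Green 4.478.
Rounding down gives 0, 4, 4 = 8 seats, so the divisor must be adjusted.
With modified divisor 13900: modified quotas Red 0.612, Blue 5.759, Green 5.166.
Rounding down: Red 0, Blue 5, Green 5 (total 10).
Red receives 0.

0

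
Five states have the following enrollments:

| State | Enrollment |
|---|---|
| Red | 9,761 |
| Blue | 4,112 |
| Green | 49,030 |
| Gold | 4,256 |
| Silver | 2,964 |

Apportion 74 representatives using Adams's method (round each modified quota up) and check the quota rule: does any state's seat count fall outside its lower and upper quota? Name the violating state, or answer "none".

Standard quotas: Red 10.301, Blue 4.339, Green 51.741, Gold 4.491, Silver 3.128.
Adams allocation: Red 10, Blue 5, Green 50, Gold 5, Silver 4.
Green has quota 51.741 (lower 51, upper 52) but receives 50 — outside the quota interval.

Green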